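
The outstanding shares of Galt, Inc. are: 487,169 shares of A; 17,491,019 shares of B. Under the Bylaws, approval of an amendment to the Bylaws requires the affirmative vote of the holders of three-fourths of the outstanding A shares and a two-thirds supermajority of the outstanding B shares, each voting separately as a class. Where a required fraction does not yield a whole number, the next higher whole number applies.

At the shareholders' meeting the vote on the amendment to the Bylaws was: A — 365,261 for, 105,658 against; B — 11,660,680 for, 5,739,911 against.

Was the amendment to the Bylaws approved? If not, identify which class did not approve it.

A: 3/4 of 487169 = 365376.75, rounded up to 365377; 365,377 required, 365,261 in favor — not approved.
B: 2/3 of 17491019 = 11660679.33, rounded up to 11660680; 11,660,680 required, 11,660,680 in favor — approved.

Not approved — the A shares did not give the required vote.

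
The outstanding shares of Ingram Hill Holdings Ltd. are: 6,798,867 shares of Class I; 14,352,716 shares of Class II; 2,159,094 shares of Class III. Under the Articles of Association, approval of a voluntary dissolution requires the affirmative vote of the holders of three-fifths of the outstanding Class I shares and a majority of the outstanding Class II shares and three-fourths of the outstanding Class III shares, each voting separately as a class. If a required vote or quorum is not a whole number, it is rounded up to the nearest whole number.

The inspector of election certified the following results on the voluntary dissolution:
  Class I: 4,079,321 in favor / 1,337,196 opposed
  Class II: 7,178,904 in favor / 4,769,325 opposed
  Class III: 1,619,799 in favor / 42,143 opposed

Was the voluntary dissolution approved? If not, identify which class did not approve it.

Approved — every class gave the required vote.

Class I: 3/5 of 6798867 = 4079320.20, rounded up to 4079321; 4,079,321 required, 4,079,321 in favor — approved.
Class II: a majority of 14352716 is 7176359; 7,176,359 required, 7,178,904 in favor — approved.
Class III: 3/4 of 2159094 = 1619320.50, rounded up to 1619321; 1,619,321 required, 1,619,799 in favor — approved.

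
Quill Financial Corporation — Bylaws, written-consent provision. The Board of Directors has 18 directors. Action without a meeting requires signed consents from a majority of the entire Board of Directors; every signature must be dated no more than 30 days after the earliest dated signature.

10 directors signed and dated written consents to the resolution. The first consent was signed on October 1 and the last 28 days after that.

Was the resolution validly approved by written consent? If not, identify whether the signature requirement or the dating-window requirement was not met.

Effective — both the signature and dating-window requirements are satisfied.

Signatures required: a majority of 18 — a majority of 18 is 10, so 10 needed; 10 signed. Sufficient.
Dating window: the latest signature is 28 days after the earliest; the limit is 30 days. Within the window.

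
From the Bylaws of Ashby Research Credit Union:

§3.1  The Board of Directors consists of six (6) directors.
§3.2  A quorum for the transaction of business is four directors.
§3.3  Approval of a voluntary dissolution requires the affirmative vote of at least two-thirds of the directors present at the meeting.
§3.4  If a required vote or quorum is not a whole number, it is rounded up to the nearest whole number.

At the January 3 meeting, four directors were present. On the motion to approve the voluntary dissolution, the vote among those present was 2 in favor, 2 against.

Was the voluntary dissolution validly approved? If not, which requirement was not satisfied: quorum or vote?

Invalid — vote requirement not satisfied.

Quorum: 4 present; quorum is 4. Satisfied.
Vote: the voluntary dissolution requires two-thirds of the directors present (4). 2/3 of 4 = 2.67, rounded up to 3, so 3 affirmative votes are needed; 2 voted in favor. Not satisfied.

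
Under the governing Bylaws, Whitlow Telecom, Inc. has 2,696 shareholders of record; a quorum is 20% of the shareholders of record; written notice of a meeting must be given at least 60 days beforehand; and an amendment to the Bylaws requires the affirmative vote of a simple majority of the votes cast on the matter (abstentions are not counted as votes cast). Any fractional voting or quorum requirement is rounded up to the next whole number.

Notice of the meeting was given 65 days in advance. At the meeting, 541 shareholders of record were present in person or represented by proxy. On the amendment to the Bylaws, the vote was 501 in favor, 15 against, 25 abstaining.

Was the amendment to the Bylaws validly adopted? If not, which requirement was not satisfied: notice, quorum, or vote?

Valid — all requirements satisfied.

Notice: 65 days given; 60 required. Satisfied.
Quorum: 20% of 2,696 = 539.20, rounded up to 540; 541 present. Satisfied.
Vote: requires a majority of the votes cast (541 − 25 abstaining = 516); a majority of 516 is 259, so 259 needed; 501 in favor. Satisfied.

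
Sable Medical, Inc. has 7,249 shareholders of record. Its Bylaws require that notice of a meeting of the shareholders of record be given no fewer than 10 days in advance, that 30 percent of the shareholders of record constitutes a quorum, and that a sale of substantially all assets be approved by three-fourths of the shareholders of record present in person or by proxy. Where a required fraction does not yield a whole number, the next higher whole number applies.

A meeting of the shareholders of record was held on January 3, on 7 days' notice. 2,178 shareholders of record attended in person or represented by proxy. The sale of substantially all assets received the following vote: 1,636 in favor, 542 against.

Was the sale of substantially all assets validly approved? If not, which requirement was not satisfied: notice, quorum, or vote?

Notice: 7 days given; 10 required. Not satisfied.
Quorum: 30% of 7,249 = 2,174.70, rounded up to 2,175; 2,178 present. Satisfied.
Vote: requires three-fourths of those present (2,178); 3/4 of 2178 = 1633.50, rounded up to 1634, so 1,634 needed; 1,636 in favor. Satisfied.

Invalid — notice requirement not satisfied.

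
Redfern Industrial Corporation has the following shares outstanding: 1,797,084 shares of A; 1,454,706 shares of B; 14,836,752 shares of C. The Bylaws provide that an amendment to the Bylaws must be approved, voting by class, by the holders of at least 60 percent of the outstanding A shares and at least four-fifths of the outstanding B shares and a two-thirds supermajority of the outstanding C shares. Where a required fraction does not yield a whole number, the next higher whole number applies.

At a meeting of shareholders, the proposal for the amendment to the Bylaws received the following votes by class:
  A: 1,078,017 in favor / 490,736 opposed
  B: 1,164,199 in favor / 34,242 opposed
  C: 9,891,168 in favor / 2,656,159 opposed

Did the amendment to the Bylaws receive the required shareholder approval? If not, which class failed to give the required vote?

A: 3/5 of 1797084 = 1078250.40, rounded up to 1078251; 1,078,251 required, 1,078,017 in favor — not approved.
B: 4/5 of 1454706 = 1163764.80, rounded up to 1163765; 1,163,765 required, 1,164,199 in favor — approved.
C: 2/3 of 14836752 = 9891168; 9,891,168 required, 9,891,168 in favor — approved.

Not approved — the A shares did not give the required vote.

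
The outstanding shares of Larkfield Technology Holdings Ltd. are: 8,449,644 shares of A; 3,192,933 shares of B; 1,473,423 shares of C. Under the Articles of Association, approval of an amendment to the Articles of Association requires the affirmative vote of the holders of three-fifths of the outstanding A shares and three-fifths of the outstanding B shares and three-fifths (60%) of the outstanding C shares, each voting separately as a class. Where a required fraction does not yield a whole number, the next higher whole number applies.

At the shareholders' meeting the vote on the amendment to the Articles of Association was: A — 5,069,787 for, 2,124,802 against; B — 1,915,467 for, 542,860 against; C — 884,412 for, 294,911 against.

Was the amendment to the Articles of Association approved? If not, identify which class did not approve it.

Not approved — the B shares did not give the required vote.

A: 3/5 of 8449644 = 5069786.40, rounded up to 5069787; 5,069,787 required, 5,069,787 in favor — approved.
B: 3/5 of 3192933 = 1915759.80, rounded up to 1915760; 1,915,760 required, 1,915,467 in favor — not approved.
C: 3/5 of 1473423 = 884053.80, rounded up to 884054; 884,054 required, 884,412 in favor — approved.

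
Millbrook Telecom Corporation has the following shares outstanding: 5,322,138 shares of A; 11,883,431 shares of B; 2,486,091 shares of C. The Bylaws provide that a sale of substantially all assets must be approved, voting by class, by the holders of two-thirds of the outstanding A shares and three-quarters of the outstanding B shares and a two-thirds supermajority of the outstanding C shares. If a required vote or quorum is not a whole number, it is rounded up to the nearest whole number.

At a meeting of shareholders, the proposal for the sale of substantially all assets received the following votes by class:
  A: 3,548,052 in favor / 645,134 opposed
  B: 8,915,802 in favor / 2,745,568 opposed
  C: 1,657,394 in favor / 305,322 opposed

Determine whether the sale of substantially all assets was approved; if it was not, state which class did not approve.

A: 2/3 of 5322138 = 3548092; 3,548,092 required, 3,548,052 in favor — not approved.
B: 3/4 of 11883431 = 8912573.25, rounded up to 8912574; 8,912,574 required, 8,915,802 in favor — approved.
C: 2/3 of 2486091 = 1657394; 1,657,394 required, 1,657,394 in favor — approved.

Not approved — the A shares did not give the required vote.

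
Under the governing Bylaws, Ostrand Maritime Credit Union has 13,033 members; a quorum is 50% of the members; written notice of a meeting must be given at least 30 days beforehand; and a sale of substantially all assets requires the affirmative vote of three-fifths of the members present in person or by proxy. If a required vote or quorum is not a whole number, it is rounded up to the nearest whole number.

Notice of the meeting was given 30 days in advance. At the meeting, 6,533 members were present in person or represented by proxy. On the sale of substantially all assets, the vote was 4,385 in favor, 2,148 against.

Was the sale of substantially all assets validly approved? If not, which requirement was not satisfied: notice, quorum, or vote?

Notice: 30 days given; 30 required. Satisfied.
Quorum: 50% of 13,033 = 6,516.50, rounded up to 6,517; 6,533 present. Satisfied.
Vote: requires three-fifths of those present (6,533); 3/5 of 6533 = 3919.80, rounded up to 3920, so 3,920 needed; 4,385 in favor. Satisfied.

Valid — all requirements satisfied.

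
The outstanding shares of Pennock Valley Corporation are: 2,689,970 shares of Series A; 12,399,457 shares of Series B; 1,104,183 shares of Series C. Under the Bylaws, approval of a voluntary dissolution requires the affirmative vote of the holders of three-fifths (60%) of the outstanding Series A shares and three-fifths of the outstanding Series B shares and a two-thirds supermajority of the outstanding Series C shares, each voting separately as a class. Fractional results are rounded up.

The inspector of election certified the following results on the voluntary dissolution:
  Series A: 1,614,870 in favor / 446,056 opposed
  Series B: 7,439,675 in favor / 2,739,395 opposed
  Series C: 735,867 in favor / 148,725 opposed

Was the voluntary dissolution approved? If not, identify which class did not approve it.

Not approved — the Series C shares did not give the required vote.

Series A: 3/5 of 2689970 = 1613982; 1,613,982 required, 1,614,870 in favor — approved.
Series B: 3/5 of 12399457 = 7439674.20, rounded up to 7439675; 7,439,675 required, 7,439,675 in favor — approved.
Series C: 2/3 of 1104183 = 736122; 736,122 required, 735,867 in favor — not approved.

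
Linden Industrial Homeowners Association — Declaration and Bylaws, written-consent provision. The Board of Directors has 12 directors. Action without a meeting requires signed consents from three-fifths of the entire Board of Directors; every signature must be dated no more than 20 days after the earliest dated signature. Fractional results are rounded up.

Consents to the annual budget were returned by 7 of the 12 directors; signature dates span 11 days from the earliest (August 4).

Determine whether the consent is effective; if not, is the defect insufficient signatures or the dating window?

Signatures required: three-fifths of 12 — 3/5 of 12 = 7.20, rounded up to 8, so 8 needed; 7 signed. Insufficient.
Dating window: the latest signature is 11 days after the earliest; the limit is 20 days. Within the window.

Not effective — insufficient signatures.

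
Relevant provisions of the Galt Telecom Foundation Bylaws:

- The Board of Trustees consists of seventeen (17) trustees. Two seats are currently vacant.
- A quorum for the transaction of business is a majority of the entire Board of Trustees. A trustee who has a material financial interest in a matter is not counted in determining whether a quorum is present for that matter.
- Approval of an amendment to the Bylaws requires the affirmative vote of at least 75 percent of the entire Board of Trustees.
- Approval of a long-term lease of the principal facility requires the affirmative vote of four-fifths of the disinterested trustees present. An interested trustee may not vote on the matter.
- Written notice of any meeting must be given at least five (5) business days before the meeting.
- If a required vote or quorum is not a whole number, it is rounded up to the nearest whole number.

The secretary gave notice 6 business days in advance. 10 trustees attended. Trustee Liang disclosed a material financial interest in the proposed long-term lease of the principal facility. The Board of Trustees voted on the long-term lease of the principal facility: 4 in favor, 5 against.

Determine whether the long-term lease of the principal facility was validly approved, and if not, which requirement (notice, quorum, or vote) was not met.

Notice: 6 business days given; 5 required (6 ≥ 5). Satisfied.
Quorum: 10 present, but the 1 interested trustee does not count, leaving 9. Quorum is 9. Satisfied.
Vote: the long-term lease of the principal facility requires four-fifths of the disinterested trustees present (10 − 1 = 9). 4/5 of 9 = 7.20, rounded up to 8, so 8 affirmative votes are needed; 4 voted in favor. Not satisfied.

Invalid — vote requirement not satisfied.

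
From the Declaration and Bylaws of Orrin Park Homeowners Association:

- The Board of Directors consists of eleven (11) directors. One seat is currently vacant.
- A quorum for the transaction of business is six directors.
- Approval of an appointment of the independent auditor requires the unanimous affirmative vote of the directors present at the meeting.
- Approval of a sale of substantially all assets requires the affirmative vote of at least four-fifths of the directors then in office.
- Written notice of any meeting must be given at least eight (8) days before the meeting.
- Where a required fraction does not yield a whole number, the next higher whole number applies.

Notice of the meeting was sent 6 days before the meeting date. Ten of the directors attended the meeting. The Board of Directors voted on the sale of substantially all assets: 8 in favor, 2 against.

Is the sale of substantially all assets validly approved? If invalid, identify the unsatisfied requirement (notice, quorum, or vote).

Invalid — notice requirement not satisfied.

Notice: 6 days given; 8 required (6 < 8). Not satisfied.
Quorum: 10 present; quorum is 6. Satisfied.
Vote: the sale of substantially all assets requires four-fifths of the directors then in office (10). 4/5 of 10 = 8, so 8 affirmative votes are needed; 8 voted in favor. Satisfied.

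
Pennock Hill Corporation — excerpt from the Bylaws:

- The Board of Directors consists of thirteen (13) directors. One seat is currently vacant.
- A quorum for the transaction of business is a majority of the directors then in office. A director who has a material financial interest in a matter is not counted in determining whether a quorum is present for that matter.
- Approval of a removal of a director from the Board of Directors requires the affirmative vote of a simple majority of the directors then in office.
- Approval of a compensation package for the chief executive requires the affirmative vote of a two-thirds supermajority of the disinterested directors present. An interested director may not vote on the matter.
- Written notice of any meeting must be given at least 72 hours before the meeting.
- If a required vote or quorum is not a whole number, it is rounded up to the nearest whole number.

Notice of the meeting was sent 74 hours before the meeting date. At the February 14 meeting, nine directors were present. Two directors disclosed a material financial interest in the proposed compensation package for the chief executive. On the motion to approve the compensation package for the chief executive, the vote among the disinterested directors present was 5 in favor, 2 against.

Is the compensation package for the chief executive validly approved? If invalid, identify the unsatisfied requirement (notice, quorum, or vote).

Notice: 74 hours given; 72 required (74 ≥ 72). Satisfied.
Quorum: 9 present, but the 2 interested directors do not count, leaving 7. Quorum is 7. Satisfied.
Vote: the compensation package for the chief executive requires two-thirds of the disinterested directors present (9 − 2 = 7). 2/3 of 7 = 4.67, rounded up to 5, so 5 affirmative votes are needed; 5 voted in favor. Satisfied.

Valid — all requirements satisfied.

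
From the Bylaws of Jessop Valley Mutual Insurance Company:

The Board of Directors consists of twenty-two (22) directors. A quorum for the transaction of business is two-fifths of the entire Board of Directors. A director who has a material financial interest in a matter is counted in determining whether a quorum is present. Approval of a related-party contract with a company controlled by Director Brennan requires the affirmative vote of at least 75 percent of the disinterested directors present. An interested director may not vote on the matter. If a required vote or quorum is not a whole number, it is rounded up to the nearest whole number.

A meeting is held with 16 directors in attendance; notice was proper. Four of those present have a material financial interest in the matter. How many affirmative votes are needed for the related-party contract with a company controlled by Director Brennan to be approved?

9

The related-party contract with a company controlled by Director Brennan requires three-fourths of the disinterested directors present (16 − 4 = 12).
3/4 of 12 = 9.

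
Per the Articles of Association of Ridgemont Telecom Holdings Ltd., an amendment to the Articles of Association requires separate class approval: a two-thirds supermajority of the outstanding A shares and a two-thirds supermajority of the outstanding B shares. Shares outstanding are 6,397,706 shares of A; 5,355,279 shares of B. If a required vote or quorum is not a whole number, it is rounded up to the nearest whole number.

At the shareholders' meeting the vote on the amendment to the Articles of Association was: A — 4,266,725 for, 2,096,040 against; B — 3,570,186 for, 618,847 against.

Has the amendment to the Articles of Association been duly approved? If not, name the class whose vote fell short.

Approved — every class gave the required vote.

A: 2/3 of 6397706 = 4265137.33, rounded up to 4265138; 4,265,138 required, 4,266,725 in favor — approved.
B: 2/3 of 5355279 = 3570186; 3,570,186 required, 3,570,186 in favor — approved.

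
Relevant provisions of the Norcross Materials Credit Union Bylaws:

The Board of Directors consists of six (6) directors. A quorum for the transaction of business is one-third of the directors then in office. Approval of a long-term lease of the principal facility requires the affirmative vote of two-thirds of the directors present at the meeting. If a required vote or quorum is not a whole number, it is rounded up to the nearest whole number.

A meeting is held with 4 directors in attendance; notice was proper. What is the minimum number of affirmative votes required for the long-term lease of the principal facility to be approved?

The long-term lease of the principal facility requires two-thirds of the directors present (4).
2/3 of 4 = 2.67, rounded up to 3.

3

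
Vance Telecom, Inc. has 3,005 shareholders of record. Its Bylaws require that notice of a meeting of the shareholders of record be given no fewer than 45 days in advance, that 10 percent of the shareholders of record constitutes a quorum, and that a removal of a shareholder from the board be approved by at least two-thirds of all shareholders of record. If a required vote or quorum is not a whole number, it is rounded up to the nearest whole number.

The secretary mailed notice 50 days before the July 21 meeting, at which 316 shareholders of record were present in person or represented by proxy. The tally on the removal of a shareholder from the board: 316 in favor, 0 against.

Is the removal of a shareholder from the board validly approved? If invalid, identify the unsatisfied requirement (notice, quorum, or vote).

Notice: 50 days given; 45 required. Satisfied.
Quorum: 10% of 3,005 = 300.50, rounded up to 301; 316 present. Satisfied.
Vote: requires two-thirds of all shareholders of record (3,005); 2/3 of 3005 = 2003.33, rounded up to 2004, so 2,004 needed; 316 in favor. Not satisfied.

Invalid — vote requirement not satisfied.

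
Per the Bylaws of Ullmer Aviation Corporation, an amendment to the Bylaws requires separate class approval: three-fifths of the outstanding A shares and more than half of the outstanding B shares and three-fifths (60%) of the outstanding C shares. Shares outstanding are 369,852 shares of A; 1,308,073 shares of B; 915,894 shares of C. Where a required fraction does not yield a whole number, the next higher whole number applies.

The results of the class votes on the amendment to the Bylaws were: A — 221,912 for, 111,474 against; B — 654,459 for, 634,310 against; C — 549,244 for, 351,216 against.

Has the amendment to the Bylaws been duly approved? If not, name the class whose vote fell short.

Not approved — the C shares did not give the required vote.

A: 3/5 of 369852 = 221911.20, rounded up to 221912; 221,912 required, 221,912 in favor — approved.
B: a majority of 1308073 is 654037; 654,037 required, 654,459 in favor — approved.
C: 3/5 of 915894 = 549536.40, rounded up to 549537; 549,537 required, 549,244 in favor — not approved.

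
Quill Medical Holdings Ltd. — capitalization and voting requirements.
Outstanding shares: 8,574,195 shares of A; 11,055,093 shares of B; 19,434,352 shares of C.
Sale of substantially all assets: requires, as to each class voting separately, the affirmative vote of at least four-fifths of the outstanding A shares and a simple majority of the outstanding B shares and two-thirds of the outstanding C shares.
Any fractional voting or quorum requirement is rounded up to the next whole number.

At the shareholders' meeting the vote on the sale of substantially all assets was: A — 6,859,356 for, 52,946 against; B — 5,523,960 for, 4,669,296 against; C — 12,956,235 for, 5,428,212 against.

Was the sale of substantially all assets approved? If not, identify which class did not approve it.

A: 4/5 of 8574195 = 6859356; 6,859,356 required, 6,859,356 in favor — approved.
B: a majority of 11055093 is 5527547; 5,527,547 required, 5,523,960 in favor — not approved.
C: 2/3 of 19434352 = 12956234.67, rounded up to 12956235; 12,956,235 required, 12,956,235 in favor — approved.

Not approved — the B shares did not give the required vote.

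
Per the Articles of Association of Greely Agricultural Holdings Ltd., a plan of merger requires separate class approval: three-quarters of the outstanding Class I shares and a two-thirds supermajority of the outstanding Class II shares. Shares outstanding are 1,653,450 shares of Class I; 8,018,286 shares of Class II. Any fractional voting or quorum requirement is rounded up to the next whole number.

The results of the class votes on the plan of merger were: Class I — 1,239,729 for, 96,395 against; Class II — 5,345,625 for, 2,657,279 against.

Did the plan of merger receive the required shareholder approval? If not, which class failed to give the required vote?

Not approved — the Class I shares did not give the required vote.

Class I: 3/4 of 1653450 = 1240087.50, rounded up to 1240088; 1,240,088 required, 1,239,729 in favor — not approved.
Class II: 2/3 of 8018286 = 5345524; 5,345,524 required, 5,345,625 in favor — approved.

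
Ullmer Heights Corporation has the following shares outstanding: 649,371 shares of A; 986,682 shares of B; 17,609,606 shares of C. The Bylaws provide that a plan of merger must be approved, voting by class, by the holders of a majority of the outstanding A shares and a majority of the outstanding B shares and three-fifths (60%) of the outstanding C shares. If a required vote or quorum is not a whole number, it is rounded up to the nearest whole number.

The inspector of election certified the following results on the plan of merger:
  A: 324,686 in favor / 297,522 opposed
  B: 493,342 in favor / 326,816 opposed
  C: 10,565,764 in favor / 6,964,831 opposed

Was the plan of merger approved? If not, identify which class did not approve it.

A: a majority of 649371 is 324686; 324,686 required, 324,686 in favor — approved.
B: a majority of 986682 is 493342; 493,342 required, 493,342 in favor — approved.
C: 3/5 of 17609606 = 10565763.60, rounded up to 10565764; 10,565,764 required, 10,565,764 in favor — approved.

Approved — every class gave the required vote.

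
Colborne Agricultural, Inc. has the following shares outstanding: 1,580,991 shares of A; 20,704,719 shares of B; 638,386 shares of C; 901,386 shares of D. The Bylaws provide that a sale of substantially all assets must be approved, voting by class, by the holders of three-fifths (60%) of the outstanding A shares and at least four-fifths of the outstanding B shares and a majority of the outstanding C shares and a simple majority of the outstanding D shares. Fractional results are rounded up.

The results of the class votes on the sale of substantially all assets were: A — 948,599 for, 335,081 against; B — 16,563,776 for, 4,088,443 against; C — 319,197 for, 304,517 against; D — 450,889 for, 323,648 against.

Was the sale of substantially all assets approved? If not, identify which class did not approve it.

Approved — every class gave the required vote.

A: 3/5 of 1580991 = 948594.60, rounded up to 948595; 948,595 required, 948,599 in favor — approved.
B: 4/5 of 20704719 = 16563775.20, rounded up to 16563776; 16,563,776 required, 16,563,776 in favor — approved.
C: a majority of 638386 is 319194; 319,194 required, 319,197 in favor — approved.
D: a majority of 901386 is 450694; 450,694 required, 450,889 in favor — approved.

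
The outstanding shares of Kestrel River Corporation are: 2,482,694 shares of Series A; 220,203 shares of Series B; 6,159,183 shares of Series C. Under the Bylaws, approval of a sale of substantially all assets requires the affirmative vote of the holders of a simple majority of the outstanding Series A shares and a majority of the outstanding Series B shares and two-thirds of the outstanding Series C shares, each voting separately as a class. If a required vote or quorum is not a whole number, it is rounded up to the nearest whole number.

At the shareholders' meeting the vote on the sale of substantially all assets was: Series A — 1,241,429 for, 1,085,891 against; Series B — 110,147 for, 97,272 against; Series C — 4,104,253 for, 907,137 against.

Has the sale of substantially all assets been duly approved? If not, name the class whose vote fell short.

Series A: a majority of 2482694 is 1241348; 1,241,348 required, 1,241,429 in favor — approved.
Series B: a majority of 220203 is 110102; 110,102 required, 110,147 in favor — approved.
Series C: 2/3 of 6159183 = 4106122; 4,106,122 required, 4,104,253 in favor — not approved.

Not approved — the Series C shares did not give the required vote.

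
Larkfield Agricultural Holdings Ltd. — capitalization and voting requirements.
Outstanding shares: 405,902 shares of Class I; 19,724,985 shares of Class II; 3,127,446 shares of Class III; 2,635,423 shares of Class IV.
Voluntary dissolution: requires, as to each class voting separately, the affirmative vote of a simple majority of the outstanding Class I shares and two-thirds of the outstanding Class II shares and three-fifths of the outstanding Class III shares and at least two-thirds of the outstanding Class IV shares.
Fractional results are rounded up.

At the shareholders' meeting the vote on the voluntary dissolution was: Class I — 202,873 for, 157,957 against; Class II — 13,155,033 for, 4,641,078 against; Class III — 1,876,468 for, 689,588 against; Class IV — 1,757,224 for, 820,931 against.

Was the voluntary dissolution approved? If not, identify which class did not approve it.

Class I: a majority of 405902 is 202952; 202,952 required, 202,873 in favor — not approved.
Class II: 2/3 of 19724985 = 13149990; 13,149,990 required, 13,155,033 in favor — approved.
Class III: 3/5 of 3127446 = 1876467.60, rounded up to 1876468; 1,876,468 required, 1,876,468 in favor — approved.
Class IV: 2/3 of 2635423 = 1756948.67, rounded up to 1756949; 1,756,949 required, 1,757,224 in favor — approved.

Not approved — the Class I shares did not give the required vote.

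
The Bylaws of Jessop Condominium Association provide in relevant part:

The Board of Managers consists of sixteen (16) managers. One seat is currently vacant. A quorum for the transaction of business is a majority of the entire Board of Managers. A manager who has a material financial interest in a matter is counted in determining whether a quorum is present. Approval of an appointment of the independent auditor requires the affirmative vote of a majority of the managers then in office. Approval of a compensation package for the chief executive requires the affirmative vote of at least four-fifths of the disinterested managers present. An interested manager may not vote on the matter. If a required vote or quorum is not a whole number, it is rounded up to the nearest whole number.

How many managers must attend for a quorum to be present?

9

A majority of 16 is 9.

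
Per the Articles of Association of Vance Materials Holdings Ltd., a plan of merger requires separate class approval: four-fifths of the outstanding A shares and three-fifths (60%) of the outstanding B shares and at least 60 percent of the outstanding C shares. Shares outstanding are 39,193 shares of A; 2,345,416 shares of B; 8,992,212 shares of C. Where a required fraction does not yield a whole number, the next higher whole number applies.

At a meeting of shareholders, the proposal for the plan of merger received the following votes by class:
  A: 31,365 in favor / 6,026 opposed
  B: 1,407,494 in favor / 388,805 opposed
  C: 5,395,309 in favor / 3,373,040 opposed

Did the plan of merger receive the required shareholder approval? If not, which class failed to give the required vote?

Not approved — the C shares did not give the required vote.

A: 4/5 of 39193 = 31354.40, rounded up to 31355; 31,355 required, 31,365 in favor — approved.
B: 3/5 of 2345416 = 1407249.60, rounded up to 1407250; 1,407,250 required, 1,407,494 in favor — approved.
C: 3/5 of 8992212 = 5395327.20, rounded up to 5395328; 5,395,328 required, 5,395,309 in favor — not approved.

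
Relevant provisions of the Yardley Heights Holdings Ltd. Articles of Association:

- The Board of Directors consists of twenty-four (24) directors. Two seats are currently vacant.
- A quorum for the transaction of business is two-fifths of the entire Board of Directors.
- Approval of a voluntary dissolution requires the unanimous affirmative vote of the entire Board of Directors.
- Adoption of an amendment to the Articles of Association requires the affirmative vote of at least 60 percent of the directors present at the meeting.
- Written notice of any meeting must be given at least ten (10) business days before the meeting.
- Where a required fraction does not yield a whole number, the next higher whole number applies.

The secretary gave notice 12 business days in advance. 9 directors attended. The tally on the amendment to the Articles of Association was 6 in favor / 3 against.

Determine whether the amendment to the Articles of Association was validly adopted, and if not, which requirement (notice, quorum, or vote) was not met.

Notice: 12 business days given; 10 required (12 ≥ 10). Satisfied.
Quorum: 9 present; quorum is 10. Not satisfied.
Vote: the amendment to the Articles of Association requires three-fifths of the directors present (9). 3/5 of 9 = 5.40, rounded up to 6, so 6 affirmative votes are needed; 6 voted in favor. Satisfied. (Moot — without a quorum no business can be validly transacted.)

Invalid — quorum requirement not satisfied.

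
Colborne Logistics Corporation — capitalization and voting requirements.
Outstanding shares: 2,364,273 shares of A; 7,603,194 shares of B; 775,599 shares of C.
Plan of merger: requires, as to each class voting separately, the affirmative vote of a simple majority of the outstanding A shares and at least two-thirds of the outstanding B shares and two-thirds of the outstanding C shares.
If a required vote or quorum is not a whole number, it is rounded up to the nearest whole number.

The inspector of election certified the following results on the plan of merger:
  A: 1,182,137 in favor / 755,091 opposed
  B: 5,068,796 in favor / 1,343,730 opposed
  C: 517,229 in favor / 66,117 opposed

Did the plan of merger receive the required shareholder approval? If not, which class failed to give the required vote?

Approved — every class gave the required vote.

A: a majority of 2364273 is 1182137; 1,182,137 required, 1,182,137 in favor — approved.
B: 2/3 of 7603194 = 5068796; 5,068,796 required, 5,068,796 in favor — approved.
C: 2/3 of 775599 = 517066; 517,066 required, 517,229 in favor — approved.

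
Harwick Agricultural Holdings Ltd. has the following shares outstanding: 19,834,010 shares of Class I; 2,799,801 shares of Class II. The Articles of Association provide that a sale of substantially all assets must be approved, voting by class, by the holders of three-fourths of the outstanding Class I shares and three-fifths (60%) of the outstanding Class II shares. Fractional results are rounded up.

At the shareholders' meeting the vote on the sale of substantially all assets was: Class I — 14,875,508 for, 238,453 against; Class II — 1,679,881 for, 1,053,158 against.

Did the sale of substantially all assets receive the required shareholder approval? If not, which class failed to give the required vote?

Approved — every class gave the required vote.

Class I: 3/4 of 19834010 = 14875507.50, rounded up to 14875508; 14,875,508 required, 14,875,508 in favor — approved.
Class II: 3/5 of 2799801 = 1679880.60, rounded up to 1679881; 1,679,881 required, 1,679,881 in favor — approved.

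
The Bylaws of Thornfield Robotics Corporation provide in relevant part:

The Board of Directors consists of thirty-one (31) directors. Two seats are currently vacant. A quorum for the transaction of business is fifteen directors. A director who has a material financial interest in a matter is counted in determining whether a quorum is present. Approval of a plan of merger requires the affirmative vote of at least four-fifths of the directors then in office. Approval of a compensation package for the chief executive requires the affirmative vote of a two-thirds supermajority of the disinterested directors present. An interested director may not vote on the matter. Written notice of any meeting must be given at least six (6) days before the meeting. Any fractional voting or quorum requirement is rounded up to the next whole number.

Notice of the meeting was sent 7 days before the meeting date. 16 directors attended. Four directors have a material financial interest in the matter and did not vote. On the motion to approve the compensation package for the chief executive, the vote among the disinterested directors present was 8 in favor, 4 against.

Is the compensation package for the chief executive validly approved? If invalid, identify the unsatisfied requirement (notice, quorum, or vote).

Notice: 7 days given; 6 required (7 ≥ 6). Satisfied.
Quorum: 16 present (interested directors count toward quorum); quorum is 15. Satisfied.
Vote: the compensation package for the chief executive requires two-thirds of the disinterested directors present (16 − 4 = 12). 2/3 of 12 = 8, so 8 affirmative votes are needed; 8 voted in favor. Satisfied.

Valid — all requirements satisfied.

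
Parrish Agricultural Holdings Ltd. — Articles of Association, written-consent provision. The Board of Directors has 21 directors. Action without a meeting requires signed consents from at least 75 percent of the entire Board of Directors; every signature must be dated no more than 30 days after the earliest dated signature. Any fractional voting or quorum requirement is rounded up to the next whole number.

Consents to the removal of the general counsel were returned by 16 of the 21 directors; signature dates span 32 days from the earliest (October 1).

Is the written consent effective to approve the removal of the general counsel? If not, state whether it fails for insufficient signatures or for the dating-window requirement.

Signatures required: at least 75 percent of 21 — 3/4 of 21 = 15.75, rounded up to 16, so 16 needed; 16 signed. Sufficient.
Dating window: the latest signature is 32 days after the earliest; the limit is 30 days. Outside the window.

Not effective — dating-window requirement not satisfied.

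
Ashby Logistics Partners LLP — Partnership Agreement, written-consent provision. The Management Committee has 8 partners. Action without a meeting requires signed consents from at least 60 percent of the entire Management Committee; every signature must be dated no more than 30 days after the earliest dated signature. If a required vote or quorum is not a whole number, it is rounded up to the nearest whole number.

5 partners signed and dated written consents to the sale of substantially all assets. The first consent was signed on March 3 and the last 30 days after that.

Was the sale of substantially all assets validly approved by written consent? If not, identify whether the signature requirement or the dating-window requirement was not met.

Signatures required: at least 60 percent of 8 — 3/5 of 8 = 4.80, rounded up to 5, so 5 needed; 5 signed. Sufficient.
Dating window: the latest signature is 30 days after the earliest; the limit is 30 days. Within the window.

Effective — both the signature and dating-window requirements are satisfied.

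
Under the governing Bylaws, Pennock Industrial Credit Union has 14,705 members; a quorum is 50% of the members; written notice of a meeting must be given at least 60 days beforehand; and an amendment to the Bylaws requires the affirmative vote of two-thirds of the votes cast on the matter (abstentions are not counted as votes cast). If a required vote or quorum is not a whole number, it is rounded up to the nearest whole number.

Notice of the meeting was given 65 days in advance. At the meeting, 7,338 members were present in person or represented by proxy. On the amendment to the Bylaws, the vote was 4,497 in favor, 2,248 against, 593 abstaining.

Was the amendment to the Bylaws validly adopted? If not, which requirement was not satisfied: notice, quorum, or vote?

Notice: 65 days given; 60 required. Satisfied.
Quorum: 50% of 14,705 = 7,352.50, rounded up to 7,353; 7,338 present. Not satisfied.
Vote: requires two-thirds of the votes cast (7,338 − 593 abstaining = 6,745); 2/3 of 6745 = 4496.67, rounded up to 4497, so 4,497 needed; 4,497 in favor. Satisfied.

Invalid — quorum requirement not satisfied.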